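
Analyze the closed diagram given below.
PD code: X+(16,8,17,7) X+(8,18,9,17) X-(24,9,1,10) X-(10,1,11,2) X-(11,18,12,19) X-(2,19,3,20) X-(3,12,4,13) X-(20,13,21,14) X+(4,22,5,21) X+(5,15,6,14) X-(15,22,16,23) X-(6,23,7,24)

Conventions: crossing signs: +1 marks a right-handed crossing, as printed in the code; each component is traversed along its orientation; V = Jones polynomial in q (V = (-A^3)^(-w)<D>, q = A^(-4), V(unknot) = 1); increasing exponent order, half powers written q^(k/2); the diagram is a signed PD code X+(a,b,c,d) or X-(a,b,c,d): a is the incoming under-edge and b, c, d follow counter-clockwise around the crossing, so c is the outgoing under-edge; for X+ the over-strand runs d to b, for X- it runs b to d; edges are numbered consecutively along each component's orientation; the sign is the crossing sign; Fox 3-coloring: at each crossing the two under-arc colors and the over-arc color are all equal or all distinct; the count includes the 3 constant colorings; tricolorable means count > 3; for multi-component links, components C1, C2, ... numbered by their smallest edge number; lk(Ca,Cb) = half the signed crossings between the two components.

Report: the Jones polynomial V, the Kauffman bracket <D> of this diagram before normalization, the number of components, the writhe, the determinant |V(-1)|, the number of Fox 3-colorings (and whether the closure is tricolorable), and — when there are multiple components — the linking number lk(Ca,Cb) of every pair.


Jones polynomial: V(q) = q^-7 - 2q^-6 + 2q^-5 - 3q^-4 + 3q^-3 - 2q^-2 + 2q^-1
<D> = 2A^-8 - 2A^-4 + 3 - 3A^4 + 2A^8 - 2A^12 + A^16; writhe -4
components 1, writhe -4 (12 crossings)
3-colorings: 9 of 3^12, det 15 — tricolorable
note: |V(-1)| = 15: so tricolorable, since 3 divides 15


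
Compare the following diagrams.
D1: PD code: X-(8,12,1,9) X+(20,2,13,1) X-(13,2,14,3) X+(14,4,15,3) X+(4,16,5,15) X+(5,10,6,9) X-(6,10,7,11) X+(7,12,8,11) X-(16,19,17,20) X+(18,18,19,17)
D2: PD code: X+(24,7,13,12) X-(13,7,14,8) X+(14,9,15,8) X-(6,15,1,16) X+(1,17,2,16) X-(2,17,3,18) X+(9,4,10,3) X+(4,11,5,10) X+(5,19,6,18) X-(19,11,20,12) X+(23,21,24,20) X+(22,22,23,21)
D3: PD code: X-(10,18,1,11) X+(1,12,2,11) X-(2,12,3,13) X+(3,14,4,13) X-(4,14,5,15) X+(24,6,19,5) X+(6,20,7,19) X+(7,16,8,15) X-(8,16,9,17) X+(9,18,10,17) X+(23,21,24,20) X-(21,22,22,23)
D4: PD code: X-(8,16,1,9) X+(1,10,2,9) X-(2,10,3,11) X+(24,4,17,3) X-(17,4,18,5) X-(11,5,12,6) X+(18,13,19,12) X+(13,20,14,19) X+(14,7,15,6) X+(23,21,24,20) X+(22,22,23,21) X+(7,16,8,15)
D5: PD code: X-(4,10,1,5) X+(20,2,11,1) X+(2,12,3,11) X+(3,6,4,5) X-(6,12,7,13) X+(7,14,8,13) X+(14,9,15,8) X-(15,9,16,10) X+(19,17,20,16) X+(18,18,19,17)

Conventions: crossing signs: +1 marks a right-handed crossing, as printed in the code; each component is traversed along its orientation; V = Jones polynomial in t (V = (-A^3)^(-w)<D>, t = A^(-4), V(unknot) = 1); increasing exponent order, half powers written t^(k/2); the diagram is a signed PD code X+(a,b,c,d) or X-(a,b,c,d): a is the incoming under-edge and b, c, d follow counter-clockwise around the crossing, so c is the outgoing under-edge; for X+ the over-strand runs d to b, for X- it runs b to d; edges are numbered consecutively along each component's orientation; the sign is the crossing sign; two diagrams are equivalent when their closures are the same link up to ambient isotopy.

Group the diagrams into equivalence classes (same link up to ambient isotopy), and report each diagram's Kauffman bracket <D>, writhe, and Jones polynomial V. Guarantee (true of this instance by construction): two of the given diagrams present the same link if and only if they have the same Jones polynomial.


equivalence classes: {D1, D2, D3, D4, D5}
D1 (bracket A^-6 + A^-2 + A^2 + A^6; 10 crossings at w = +2): V = 1 + t + t^2 + t^3
V(D2) = 1 + t + t^2 + t^3  (w +4, c 12, <D> = 1 + A^4 + A^8 + A^12)
V(D3) = 1 + t + t^2 + t^3  [12 crossings, <D> = A^-6 + A^-2 + A^2 + A^6, w = +2]
V(D4) = 1 + t + t^2 + t^3  (w +4, c 12, <D> = 1 + A^4 + A^8 + A^12)
D5 (bracket 1 + A^4 + A^8 + A^12; 10 crossings at w = +4): V = 1 + t + t^2 + t^3
key observation: one V(t) for all 5 diagrams — one class (guaranteed)


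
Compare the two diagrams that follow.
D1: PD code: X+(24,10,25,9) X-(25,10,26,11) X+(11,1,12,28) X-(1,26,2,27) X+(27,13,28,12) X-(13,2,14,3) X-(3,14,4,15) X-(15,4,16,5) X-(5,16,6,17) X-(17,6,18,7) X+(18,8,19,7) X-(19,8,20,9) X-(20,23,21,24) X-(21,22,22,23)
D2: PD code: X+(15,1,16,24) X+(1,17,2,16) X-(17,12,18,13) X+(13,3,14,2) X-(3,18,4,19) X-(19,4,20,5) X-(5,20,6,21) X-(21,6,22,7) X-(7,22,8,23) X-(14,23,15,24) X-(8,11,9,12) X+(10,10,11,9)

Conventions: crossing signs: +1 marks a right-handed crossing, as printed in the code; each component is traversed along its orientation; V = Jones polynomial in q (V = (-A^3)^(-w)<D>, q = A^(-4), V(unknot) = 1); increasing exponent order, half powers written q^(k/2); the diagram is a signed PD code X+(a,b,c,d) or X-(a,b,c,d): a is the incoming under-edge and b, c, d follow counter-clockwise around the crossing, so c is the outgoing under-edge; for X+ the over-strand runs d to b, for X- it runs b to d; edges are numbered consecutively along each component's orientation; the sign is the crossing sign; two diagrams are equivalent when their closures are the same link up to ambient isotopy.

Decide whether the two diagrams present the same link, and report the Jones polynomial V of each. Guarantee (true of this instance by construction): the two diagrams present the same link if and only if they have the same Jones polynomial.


same link: yes
V(D1) = q^-8 - 2q^-7 + 2q^-6 - 3q^-5 + 3q^-4 - 2q^-3 + 2q^-2 - q^-1 + 1  [14 crossings, <D> = A^-18 - A^-14 + 2A^-10 - 2A^-6 + 3A^-2 - 3A^2 + 2A^6 - 2A^10 + A^14, w = -6]
D2 (bracket A^-12 - A^-8 + 2A^-4 - 2 + 3A^4 - 3A^8 + 2A^12 - 2A^16 + A^20; 12 crossings at w = -4): V = q^-8 - 2q^-7 + 2q^-6 - 3q^-5 + 3q^-4 - 2q^-3 + 2q^-2 - q^-1 + 1
note: all 2 diagrams share one V(q), hence one class


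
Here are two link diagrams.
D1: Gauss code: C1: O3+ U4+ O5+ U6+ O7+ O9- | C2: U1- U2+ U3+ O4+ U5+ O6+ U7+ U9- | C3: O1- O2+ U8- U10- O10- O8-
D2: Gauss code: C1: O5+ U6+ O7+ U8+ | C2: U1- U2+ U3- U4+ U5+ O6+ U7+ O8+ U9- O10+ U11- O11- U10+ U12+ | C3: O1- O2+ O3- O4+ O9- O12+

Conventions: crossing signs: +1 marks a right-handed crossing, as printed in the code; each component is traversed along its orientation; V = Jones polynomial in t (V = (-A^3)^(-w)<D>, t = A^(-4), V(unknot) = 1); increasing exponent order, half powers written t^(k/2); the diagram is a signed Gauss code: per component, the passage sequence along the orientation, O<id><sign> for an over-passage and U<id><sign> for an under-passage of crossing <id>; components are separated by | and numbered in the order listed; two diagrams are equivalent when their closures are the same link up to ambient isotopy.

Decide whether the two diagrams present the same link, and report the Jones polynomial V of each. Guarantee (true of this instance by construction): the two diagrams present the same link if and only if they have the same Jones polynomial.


same link: yes
V(D1) = t + t^2 + t^3 + t^6  [10 crossings, <D> = A^-18 + A^-6 + A^-2 + A^2, w = +2]
V(D2) = t + t^2 + t^3 + t^6  (w +4, c 12, <D> = A^-12 + 1 + A^4 + A^8)
note: from 10 to 12 crossings by R-moves: one link, two diagrams


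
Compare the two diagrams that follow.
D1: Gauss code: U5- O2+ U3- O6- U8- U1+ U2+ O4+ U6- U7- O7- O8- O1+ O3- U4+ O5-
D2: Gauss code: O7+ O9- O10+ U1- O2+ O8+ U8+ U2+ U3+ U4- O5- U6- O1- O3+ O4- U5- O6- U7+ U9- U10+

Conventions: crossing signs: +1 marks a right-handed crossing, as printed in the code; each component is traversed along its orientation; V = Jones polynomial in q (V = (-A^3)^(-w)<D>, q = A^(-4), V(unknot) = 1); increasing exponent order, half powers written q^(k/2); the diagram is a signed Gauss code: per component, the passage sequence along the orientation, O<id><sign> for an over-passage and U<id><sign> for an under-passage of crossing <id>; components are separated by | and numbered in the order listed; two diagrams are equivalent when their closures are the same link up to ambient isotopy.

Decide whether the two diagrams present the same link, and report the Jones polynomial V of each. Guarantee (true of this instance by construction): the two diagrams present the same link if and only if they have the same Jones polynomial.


same link: no
V(D1) = q^-2 - q^-1 + 1 - q + q^2  [8 crossings, <D> = A^-14 - A^-10 + A^-6 - A^-2 + A^2, w = -2]
V(D2) = -q^-4 + q^-3 + q^-1  (w 0, c 10, <D> = A^4 + A^12 - A^16)
note: comparing 2 Jones polynomials yields 2 groups


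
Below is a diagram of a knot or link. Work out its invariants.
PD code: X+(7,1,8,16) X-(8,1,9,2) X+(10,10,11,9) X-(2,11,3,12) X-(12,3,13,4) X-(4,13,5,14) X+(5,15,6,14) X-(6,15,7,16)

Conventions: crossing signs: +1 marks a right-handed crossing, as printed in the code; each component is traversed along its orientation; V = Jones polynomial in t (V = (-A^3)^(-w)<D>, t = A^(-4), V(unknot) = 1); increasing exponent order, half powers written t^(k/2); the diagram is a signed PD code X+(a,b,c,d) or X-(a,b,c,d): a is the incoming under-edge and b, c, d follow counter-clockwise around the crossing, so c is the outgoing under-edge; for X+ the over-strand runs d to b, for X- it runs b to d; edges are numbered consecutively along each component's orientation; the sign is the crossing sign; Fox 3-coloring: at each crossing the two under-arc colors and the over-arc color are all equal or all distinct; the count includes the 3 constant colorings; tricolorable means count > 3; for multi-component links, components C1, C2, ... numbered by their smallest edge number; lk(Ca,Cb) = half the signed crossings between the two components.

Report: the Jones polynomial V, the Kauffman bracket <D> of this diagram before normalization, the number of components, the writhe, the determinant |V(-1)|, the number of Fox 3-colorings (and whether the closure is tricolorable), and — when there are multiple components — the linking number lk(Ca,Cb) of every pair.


Jones polynomial: V(t) = -t^-4 + t^-3 + t^-1
<D> = A^-2 + A^6 - A^10; writhe -2
components 1, writhe -2 (8 crossings)
3-colorings: 9 of 3^8, det 3 — tricolorable
note: V spans 3 powers of t: at least 3 crossings in any diagram


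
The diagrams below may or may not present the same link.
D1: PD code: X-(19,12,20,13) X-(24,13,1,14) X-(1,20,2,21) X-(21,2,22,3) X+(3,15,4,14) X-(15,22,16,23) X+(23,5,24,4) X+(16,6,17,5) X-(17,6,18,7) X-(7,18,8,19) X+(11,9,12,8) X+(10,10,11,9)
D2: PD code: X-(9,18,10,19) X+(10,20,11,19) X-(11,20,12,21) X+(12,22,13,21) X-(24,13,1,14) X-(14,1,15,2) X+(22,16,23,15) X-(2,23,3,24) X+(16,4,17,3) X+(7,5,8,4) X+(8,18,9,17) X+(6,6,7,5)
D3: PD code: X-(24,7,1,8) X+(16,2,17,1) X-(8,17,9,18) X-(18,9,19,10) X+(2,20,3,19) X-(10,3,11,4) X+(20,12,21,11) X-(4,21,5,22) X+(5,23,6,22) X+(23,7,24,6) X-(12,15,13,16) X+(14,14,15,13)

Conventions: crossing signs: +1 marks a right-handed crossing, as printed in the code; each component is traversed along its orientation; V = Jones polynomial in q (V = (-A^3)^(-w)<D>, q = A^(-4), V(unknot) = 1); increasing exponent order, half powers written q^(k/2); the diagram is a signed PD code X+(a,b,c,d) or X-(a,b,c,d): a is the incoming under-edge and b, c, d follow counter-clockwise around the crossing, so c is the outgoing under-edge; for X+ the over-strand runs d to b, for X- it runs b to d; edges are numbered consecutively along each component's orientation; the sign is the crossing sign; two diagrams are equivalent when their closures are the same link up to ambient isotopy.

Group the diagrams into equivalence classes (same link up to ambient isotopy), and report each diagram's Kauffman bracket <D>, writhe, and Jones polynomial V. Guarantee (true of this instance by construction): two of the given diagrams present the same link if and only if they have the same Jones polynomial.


classes: {D1} | {D2, D3}
V(D1) = -q^-6 + q^-5 - q^-4 + 2q^-3 - q^-2 + q^-1  [12 crossings, <D> = A^-2 - A^2 + 2A^6 - A^10 + A^14 - A^18, w = -2]
D2 (bracket -A^-6 + 2A^-2 - 2A^2 + 3A^6 - 2A^10 + 2A^14 - A^18; 12 crossings at w = +2): V = -q^-3 + 2q^-2 - 2q^-1 + 3 - 2q + 2q^2 - q^3
V(D3) = -q^-3 + 2q^-2 - 2q^-1 + 3 - 2q + 2q^2 - q^3  (w 0, c 12, <D> = -A^-12 + 2A^-8 - 2A^-4 + 3 - 2A^4 + 2A^8 - A^12)
insight: 2 values of V(q) split the 3 diagrams


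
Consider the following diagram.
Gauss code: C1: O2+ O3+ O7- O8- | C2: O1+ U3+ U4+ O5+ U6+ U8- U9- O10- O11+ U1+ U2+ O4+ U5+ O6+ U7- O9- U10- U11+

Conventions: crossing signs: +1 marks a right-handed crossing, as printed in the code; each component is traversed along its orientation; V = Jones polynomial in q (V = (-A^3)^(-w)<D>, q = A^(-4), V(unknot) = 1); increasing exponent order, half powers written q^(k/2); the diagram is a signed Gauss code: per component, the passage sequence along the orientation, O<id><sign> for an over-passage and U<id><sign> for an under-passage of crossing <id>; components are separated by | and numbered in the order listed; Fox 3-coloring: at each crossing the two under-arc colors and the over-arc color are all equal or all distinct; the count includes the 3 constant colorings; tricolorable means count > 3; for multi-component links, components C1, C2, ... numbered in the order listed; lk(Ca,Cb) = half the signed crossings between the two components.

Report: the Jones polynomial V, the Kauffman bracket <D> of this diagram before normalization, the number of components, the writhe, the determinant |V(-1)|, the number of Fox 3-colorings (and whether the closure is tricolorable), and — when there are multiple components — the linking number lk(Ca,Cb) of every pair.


V = -q^(1/2) - q^(3/2) - q^(5/2) + q^(9/2)
<D> = -A^-9 + A^-1 + A^3 + A^7 (w = +3)
2 components over 11 crossings, w = +3
lk(C1,C2): 0
27 Fox colorings among 3^12, |V(-1)| = 0: tricolorable
why: |V(-1)| = 0: so tricolorable, since 3 divides 0


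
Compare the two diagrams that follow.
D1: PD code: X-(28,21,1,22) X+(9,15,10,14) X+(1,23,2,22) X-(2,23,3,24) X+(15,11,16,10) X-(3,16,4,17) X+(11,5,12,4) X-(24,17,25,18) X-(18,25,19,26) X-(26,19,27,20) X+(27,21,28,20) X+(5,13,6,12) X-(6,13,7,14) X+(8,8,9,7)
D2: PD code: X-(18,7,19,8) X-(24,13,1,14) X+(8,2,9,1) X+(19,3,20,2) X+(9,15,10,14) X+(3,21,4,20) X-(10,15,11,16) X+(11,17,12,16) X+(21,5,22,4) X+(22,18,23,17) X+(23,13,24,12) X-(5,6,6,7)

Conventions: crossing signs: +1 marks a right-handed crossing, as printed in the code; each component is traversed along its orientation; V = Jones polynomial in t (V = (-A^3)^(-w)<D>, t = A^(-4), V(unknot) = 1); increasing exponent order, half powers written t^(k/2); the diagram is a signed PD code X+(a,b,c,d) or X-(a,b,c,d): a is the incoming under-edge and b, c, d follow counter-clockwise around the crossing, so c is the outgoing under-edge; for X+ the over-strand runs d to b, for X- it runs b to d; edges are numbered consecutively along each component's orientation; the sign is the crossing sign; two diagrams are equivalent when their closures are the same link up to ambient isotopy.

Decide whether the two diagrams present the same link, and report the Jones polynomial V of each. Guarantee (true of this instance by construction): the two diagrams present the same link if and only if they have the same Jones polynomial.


equivalent: no
D1 (bracket -A^-12 + A^-8 - A^-4 + 3 - A^4 + A^8 - A^12; 14 crossings at w = 0): V = -t^-3 + t^-2 - t^-1 + 3 - t + t^2 - t^3
D2 (bracket -A^-12 + A^-8 - A^-4 + 2 - A^4 + A^8; 12 crossings at w = +4): V = t - t^2 + 2t^3 - t^4 + t^5 - t^6
key observation: comparing 2 Jones polynomials yields 2 groups


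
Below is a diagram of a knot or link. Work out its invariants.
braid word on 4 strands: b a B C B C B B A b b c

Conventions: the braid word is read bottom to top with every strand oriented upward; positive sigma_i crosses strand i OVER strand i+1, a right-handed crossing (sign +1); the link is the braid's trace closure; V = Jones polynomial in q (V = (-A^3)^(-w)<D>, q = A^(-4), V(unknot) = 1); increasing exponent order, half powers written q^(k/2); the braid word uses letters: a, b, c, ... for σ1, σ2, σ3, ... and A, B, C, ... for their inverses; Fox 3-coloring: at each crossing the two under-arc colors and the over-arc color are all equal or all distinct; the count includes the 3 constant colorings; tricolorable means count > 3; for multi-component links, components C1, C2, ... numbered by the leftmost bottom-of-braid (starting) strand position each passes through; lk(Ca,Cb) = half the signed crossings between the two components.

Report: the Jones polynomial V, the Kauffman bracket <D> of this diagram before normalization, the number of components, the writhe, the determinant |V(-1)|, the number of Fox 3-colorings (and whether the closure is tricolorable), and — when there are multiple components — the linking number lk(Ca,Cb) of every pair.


V(q) = q^(-11/2) - q^(-9/2) + q^(-7/2) - 2q^(-5/2) + q^(-3/2) - 2q^(-1/2)
bracket: -2A^-4 + 1 - 2A^4 + A^8 - A^12 + A^16, w = -2
2 components, writhe -2, over 12 crossings
lk(C1,C2) = 0
det 8, colorings 3 of 3^12 — not tricolorable
observation: the 1 component pair carries total linking 0


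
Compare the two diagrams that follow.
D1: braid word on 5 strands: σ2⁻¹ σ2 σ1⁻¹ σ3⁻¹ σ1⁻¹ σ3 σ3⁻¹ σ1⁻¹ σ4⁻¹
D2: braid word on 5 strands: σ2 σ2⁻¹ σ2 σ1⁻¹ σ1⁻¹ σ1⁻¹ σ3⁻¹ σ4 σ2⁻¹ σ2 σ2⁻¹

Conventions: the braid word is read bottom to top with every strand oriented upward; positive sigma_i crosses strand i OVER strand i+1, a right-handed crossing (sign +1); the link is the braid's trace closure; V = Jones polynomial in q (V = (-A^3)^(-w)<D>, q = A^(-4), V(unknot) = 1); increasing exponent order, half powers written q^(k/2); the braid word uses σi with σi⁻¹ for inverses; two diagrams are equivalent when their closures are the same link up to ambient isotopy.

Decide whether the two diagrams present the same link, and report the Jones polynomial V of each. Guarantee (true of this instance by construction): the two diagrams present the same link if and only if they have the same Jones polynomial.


equivalent: yes
D1 (bracket A^-13 + A^-9 + A^-5 - A^3; 9 crossings at w = -5): V = q^(-9/2) - q^(-5/2) - q^(-3/2) - q^(-1/2)
D2 (bracket A^-7 + A^-3 + A - A^9; 11 crossings at w = -3): V = q^(-9/2) - q^(-5/2) - q^(-3/2) - q^(-1/2)
key observation: D2 (11 crossings) and D1 (9) are Markov-related braid presentations


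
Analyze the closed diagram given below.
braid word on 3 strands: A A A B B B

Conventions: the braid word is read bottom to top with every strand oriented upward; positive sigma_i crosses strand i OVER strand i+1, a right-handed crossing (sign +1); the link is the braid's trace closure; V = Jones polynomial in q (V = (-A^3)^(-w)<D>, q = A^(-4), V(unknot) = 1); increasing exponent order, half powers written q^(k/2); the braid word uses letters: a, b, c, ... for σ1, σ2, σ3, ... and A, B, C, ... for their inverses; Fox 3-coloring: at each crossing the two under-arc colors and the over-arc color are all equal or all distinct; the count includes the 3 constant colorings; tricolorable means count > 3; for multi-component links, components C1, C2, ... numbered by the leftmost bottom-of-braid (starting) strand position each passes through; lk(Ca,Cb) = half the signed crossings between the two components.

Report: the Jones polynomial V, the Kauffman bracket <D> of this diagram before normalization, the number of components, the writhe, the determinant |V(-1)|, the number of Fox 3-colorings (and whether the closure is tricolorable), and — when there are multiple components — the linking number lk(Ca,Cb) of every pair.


V(q) = q^-8 - 2q^-7 + q^-6 - 2q^-5 + 2q^-4 + q^-2
bracket: A^-10 + 2A^-2 - 2A^2 + A^6 - 2A^10 + A^14, w = -6
1 component, writhe -6, over 6 crossings
det 9, colorings 27 of 3^6 — tricolorable
observation: the span of V is 6, forcing >= 6 crossings in any diagram


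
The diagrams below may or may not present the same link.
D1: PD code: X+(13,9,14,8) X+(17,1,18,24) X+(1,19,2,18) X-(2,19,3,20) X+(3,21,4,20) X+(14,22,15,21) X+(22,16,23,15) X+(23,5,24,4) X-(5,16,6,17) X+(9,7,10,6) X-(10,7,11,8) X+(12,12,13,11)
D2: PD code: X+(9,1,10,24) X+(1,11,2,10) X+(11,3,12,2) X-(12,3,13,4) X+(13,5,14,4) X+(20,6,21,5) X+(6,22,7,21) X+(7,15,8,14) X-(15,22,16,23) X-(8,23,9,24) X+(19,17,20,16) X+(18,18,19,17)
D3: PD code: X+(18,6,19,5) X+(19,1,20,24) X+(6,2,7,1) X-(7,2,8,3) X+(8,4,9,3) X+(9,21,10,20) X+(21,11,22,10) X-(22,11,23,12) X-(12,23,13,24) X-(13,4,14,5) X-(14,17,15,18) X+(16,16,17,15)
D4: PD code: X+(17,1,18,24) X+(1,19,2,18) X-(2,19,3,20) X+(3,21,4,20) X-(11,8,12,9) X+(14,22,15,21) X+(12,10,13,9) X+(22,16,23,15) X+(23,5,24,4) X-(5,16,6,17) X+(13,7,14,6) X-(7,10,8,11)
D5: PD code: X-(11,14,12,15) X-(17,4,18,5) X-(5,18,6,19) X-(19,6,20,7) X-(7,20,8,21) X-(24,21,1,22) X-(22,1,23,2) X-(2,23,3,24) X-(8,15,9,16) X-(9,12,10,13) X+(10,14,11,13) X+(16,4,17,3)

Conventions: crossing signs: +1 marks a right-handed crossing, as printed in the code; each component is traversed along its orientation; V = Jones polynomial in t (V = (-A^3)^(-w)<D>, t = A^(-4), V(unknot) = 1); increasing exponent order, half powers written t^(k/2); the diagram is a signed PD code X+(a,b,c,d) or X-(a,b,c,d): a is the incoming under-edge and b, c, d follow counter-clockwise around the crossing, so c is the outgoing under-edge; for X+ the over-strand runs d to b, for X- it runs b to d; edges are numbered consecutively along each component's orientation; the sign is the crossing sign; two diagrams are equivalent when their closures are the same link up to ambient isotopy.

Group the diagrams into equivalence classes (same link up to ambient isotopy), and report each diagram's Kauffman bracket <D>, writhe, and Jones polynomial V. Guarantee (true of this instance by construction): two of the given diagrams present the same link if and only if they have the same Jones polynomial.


classes: {D1, D2, D4} | {D3} | {D5}
V(D1) = t - t^2 + 2t^3 - t^4 + t^5 - t^6  [12 crossings, <D> = -A^-6 + A^-2 - A^2 + 2A^6 - A^10 + A^14, w = +6]
V(D2) = t - t^2 + 2t^3 - t^4 + t^5 - t^6  (w +6, c 12, <D> = -A^-6 + A^-2 - A^2 + 2A^6 - A^10 + A^14)
V(D3) = 1  [12 crossings, <D> = A^6, w = +2]
V(D4) = t - t^2 + 2t^3 - t^4 + t^5 - t^6  [12 crossings, <D> = -A^-12 + A^-8 - A^-4 + 2 - A^4 + A^8, w = +4]
V(D5) = t^-8 - 2t^-7 + t^-6 - 2t^-5 + 2t^-4 + t^-2  (w -8, c 12, <D> = A^-16 + 2A^-8 - 2A^-4 + 1 - 2A^4 + A^8)
note: comparing 5 Jones polynomials yields 3 groups


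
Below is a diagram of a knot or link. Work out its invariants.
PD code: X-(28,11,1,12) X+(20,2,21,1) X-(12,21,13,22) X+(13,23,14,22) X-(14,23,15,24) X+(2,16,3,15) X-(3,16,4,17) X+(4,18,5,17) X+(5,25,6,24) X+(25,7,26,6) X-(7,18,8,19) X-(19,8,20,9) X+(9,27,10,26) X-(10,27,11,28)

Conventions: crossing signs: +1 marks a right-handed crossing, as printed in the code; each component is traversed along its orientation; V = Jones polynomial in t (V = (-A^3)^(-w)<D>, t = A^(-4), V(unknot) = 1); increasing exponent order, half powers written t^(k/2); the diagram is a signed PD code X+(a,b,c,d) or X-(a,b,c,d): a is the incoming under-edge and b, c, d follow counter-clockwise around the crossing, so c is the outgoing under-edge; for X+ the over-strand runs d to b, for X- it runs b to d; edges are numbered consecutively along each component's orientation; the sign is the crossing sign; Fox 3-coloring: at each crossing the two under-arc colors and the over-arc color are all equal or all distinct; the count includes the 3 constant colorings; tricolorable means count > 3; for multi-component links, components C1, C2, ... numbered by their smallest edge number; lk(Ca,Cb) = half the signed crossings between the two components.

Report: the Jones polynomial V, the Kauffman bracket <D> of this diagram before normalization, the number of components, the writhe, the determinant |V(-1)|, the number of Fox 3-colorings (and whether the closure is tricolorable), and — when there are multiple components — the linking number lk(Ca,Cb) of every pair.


Jones polynomial: V(t) = -t^-3 + 2t^-2 - 2t^-1 + 3 - 2t + 2t^2 - t^3
<D> = -A^-12 + 2A^-8 - 2A^-4 + 3 - 2A^4 + 2A^8 - A^12; writhe 0
components 1, writhe 0 (14 crossings)
3-colorings: 3 of 3^14, det 13 — not tricolorable
note: det 13 = |V(-1)|; not divisible by 3, so not tricolorable


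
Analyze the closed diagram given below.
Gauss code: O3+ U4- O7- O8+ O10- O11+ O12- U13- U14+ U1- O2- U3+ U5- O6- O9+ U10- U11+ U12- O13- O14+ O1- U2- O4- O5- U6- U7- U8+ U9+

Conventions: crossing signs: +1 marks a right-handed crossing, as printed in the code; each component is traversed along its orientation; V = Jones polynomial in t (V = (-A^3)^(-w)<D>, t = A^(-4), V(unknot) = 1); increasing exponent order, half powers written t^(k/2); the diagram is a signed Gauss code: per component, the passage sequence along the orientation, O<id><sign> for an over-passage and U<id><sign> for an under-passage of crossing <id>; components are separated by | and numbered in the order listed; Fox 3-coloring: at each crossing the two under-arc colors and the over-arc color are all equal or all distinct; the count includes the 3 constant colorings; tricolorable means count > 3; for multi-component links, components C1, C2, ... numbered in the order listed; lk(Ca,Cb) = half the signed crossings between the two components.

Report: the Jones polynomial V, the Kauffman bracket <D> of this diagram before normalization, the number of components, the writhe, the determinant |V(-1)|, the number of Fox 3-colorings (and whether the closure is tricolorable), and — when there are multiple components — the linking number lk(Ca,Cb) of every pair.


V = -t^-4 + t^-3 + t^-1
<D> = A^-8 + 1 - A^4 (w = -4)
1 component over 14 crossings, w = -4
9 Fox colorings among 3^14, |V(-1)| = 3: tricolorable
why: |V(-1)| = 3: so tricolorable, since 3 divides 3


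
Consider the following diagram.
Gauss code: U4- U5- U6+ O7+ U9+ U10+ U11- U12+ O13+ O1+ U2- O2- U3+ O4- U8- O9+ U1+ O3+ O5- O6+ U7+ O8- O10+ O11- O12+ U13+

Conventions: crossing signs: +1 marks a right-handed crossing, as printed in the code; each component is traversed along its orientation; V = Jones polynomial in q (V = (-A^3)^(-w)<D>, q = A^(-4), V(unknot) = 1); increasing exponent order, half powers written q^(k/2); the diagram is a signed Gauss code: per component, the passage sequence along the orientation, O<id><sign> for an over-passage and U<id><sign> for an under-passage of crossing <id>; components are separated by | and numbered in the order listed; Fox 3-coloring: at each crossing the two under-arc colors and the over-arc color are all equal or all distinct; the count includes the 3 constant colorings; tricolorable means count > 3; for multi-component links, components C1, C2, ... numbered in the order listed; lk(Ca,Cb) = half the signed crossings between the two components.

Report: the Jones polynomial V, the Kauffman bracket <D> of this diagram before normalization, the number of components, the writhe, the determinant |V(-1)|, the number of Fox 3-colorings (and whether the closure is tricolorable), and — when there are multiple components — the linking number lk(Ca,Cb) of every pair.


Jones polynomial: V(q) = 2q - 2q^2 + 3q^3 - 3q^4 + 2q^5 - 2q^6 + q^7
<D> = -A^-19 + 2A^-15 - 2A^-11 + 3A^-7 - 3A^-3 + 2A - 2A^5; writhe +3
components 1, writhe +3 (13 crossings)
3-colorings: 9 of 3^13, det 15 — tricolorable
note: w = +3 (over 13 crossings) is diagram-only; (-A^3)^(-3) removes it from V


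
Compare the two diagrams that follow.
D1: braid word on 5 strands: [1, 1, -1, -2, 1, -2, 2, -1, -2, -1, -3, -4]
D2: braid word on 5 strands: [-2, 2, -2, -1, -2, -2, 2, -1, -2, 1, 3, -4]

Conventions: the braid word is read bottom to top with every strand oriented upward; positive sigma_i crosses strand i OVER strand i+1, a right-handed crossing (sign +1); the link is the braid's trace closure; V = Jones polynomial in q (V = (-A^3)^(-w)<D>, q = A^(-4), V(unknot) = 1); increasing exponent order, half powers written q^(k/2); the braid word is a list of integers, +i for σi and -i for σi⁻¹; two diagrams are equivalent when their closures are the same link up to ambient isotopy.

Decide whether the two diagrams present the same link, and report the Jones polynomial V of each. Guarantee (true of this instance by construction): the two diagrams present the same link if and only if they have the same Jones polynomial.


same link: no
V(D1) = q^-3 + q^-2 + q^-1 + 1  [12 crossings, <D> = A^-12 + A^-8 + A^-4 + 1, w = -4]
V(D2) = q^-5 + 2q^-3 + q^-1  [12 crossings, <D> = A^-8 + 2 + A^8, w = -4]
insight: 2 values of V(q) split the 2 diagrams


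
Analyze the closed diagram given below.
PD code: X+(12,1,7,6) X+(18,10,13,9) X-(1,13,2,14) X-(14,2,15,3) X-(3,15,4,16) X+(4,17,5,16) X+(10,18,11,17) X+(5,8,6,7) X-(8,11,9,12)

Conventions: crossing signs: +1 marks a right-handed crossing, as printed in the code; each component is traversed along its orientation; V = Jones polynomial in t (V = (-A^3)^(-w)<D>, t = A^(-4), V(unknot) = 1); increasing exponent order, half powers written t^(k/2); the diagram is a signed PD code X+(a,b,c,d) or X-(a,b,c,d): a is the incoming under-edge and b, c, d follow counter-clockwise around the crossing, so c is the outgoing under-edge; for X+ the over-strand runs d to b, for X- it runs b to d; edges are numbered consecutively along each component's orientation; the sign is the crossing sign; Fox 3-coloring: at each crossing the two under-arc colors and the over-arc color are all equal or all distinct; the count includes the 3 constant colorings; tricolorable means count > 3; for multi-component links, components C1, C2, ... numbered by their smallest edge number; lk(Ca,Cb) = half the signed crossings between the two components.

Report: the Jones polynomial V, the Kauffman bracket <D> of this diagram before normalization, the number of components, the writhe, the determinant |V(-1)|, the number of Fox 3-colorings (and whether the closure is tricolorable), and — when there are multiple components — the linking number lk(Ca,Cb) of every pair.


Jones polynomial: V(t) = -t^-3 + 3t^-2 - 3t^-1 + 4 - 3t + 4t^2 - t^3 + t^4
<D> = -A^-13 + A^-9 - 4A^-5 + 3A^-1 - 4A^3 + 3A^7 - 3A^11 + A^15; writhe +1
components 3, writhe +1 (9 crossings)
linking number lk(C1,C2) = +1
lk(C1,C3): -1
lk(C2,C3) = +1
3-colorings: 3 of 3^9, det 20 — not tricolorable
note: w = +1 shifts under R1 moves; the (-A^3)^(-1) factor cancels that in V


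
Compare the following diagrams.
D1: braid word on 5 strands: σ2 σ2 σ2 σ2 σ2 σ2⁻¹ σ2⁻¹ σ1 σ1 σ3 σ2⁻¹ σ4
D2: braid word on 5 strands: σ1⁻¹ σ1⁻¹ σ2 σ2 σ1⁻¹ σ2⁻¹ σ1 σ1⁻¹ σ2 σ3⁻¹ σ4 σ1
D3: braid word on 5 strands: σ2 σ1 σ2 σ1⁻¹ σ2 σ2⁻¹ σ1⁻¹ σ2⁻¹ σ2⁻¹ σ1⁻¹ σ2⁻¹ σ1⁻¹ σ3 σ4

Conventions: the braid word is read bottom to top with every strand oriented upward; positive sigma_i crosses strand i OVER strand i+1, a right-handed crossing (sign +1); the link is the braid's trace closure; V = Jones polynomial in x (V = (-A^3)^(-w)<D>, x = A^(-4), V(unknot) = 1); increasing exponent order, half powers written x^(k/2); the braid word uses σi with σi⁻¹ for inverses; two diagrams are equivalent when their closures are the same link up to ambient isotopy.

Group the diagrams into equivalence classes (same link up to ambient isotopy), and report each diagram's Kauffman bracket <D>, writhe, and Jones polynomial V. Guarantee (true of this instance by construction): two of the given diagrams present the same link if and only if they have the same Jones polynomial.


grouping into links: {D1} | {D2} | {D3}
V(D1) = x + 2x^3 + x^5  (w +6, c 12, <D> = A^-2 + 2A^6 + A^14)
V(D2) = x^-2 + 2 + x^2  [12 crossings, <D> = A^-8 + 2 + A^8, w = 0]
D3 (bracket A^-2 + 2A^6 + A^14; 14 crossings at w = -2): V = x^-5 + 2x^-3 + x^-1
why: V(x) takes 3 values over 3 diagrams, fixing the grouping


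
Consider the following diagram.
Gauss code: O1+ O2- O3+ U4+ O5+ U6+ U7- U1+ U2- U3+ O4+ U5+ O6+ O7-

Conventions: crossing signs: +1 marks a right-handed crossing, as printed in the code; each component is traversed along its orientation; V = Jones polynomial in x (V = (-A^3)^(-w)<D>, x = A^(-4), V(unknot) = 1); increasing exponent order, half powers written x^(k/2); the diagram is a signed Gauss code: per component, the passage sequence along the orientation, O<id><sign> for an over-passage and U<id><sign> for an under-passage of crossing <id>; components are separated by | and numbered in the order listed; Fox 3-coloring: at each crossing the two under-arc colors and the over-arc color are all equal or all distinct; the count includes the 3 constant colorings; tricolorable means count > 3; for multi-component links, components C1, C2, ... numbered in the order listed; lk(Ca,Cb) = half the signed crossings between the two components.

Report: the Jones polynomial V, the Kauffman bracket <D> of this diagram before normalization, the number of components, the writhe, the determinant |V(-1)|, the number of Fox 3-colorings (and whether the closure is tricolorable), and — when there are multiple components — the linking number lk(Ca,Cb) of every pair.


Jones polynomial: V(x) = x + x^3 - x^4
<D> = A^-7 - A^-3 - A^5; writhe +3
components 1, writhe +3 (7 crossings)
3-colorings: 9 of 3^7, det 3 — tricolorable
note: V spans 3 powers of x: at least 3 crossings in any diagram


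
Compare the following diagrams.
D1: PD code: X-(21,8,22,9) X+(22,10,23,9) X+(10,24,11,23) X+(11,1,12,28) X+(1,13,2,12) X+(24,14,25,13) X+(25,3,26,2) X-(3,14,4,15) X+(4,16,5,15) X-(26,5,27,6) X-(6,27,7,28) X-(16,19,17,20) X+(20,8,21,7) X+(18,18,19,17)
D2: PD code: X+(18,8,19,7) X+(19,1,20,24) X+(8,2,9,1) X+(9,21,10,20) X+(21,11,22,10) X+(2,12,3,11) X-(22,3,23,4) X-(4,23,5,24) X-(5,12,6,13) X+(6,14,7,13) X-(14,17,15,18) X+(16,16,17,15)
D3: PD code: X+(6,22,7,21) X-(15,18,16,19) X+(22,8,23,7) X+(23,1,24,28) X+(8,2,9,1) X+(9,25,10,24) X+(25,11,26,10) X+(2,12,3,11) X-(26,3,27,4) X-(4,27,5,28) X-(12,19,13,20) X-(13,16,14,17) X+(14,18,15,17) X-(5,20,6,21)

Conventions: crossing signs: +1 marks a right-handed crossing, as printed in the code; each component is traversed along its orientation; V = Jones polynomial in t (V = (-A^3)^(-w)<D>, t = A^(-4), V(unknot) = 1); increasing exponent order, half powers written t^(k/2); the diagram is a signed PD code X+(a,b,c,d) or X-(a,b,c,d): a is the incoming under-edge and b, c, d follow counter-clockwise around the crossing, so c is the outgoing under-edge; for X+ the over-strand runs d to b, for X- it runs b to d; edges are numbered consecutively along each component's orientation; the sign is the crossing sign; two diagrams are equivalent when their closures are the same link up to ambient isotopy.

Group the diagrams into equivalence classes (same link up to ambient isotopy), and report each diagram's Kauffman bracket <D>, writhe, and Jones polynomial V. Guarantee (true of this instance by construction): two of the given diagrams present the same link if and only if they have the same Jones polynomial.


grouping into links: {D1, D2, D3}
V(D1) = t - t^2 + 2t^3 - t^4 + t^5 - t^6  (w +4, c 14, <D> = -A^-12 + A^-8 - A^-4 + 2 - A^4 + A^8)
V(D2) = t - t^2 + 2t^3 - t^4 + t^5 - t^6  (w +4, c 12, <D> = -A^-12 + A^-8 - A^-4 + 2 - A^4 + A^8)
V(D3) = t - t^2 + 2t^3 - t^4 + t^5 - t^6  (w +2, c 14, <D> = -A^-18 + A^-14 - A^-10 + 2A^-6 - A^-2 + A^2)
key observation: one V(t) for all 3 diagrams — one class (guaranteed)


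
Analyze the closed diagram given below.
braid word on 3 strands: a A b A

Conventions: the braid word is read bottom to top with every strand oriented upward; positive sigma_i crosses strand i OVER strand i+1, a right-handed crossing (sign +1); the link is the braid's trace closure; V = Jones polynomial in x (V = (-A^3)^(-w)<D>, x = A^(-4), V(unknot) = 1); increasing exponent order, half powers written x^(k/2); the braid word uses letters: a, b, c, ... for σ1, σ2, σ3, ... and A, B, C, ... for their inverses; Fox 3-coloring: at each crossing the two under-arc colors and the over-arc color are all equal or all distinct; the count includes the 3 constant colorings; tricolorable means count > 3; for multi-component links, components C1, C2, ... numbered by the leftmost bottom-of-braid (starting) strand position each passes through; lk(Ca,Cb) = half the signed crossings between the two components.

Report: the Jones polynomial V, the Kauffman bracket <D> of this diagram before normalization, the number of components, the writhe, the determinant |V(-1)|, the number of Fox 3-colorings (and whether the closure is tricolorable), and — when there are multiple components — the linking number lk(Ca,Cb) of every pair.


Jones polynomial: V(x) = 1
<D> = 1; writhe 0
components 1, writhe 0 (4 crossings)
3-colorings: 3 of 3^4, det 1 — not tricolorable
note: |V(-1)| = 1: so not tricolorable, since 3 does not divide 1


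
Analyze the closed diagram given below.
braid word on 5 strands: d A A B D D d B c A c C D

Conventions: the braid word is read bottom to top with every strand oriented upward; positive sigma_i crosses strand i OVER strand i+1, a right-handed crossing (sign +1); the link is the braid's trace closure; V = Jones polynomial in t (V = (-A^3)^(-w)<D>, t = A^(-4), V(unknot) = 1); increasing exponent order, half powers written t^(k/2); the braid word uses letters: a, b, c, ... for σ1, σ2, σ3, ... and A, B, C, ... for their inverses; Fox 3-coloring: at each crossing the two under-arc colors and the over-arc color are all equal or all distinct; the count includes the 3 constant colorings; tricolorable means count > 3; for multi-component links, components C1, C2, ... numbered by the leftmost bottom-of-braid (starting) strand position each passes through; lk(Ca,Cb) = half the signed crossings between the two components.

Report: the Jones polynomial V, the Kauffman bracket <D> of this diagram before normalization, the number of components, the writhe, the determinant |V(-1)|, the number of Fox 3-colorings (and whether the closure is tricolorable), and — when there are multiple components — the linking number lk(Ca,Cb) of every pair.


V(t) = t^(-13/2) - t^(-11/2) + t^(-9/2) - 2t^(-7/2) - t^(-3/2)
bracket: A^-9 + 2A^-1 - A^3 + A^7 - A^11, w = -5
2 components, writhe -5, over 13 crossings
lk(C1,C2) = -1
det 6, colorings 9 of 3^13 — tricolorable
observation: |V(-1)| = 6: so tricolorable, since 3 divides 6


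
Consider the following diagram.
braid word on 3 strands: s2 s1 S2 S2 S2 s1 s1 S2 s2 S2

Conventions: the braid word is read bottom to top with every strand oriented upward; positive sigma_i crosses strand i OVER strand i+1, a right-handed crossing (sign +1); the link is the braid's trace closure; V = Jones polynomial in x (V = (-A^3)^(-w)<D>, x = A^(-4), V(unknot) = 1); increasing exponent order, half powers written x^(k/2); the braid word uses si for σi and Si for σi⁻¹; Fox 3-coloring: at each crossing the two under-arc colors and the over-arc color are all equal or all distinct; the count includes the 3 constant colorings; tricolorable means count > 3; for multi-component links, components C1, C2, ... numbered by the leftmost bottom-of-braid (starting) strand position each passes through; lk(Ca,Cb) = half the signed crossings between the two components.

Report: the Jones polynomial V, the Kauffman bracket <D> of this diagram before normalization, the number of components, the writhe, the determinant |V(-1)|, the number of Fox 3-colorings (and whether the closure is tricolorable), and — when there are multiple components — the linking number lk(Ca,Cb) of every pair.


V(x) = -x^-3 + x^-2 - x^-1 + 3 - x + x^2 - x^3
bracket: -A^-12 + A^-8 - A^-4 + 3 - A^4 + A^8 - A^12, w = 0
1 component, writhe 0, over 10 crossings
det 9, colorings 27 of 3^10 — tricolorable
observation: inverse pairs cancel, leaving σ2 σ1 σ2⁻¹ σ2⁻¹ σ2⁻¹ σ1 σ1 σ2⁻¹


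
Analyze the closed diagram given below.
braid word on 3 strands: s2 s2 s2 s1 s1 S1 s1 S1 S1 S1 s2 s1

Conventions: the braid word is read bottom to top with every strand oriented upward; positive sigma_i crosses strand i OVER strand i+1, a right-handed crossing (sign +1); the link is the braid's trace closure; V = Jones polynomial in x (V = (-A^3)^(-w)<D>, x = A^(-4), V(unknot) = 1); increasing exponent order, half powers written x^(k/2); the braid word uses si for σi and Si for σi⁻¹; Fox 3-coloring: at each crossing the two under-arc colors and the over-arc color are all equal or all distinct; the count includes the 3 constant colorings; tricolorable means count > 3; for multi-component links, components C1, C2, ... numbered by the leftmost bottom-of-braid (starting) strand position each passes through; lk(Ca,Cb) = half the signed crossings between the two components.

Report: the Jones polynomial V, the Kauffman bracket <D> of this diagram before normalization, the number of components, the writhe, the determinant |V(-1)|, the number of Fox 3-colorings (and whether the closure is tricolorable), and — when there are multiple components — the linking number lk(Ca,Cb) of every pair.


V = x + x^3 - x^4
<D> = -A^-4 + 1 + A^8 (w = +4)
1 component over 12 crossings, w = +4
9 Fox colorings among 3^12, |V(-1)| = 3: tricolorable
why: |V(-1)| = 3: so tricolorable, since 3 divides 3
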